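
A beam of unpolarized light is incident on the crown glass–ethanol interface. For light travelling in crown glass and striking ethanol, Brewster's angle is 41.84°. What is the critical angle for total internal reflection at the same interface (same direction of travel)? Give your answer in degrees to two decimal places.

n₂/n₁ = tan 41.84° = 0.8954; the critical angle satisfies sin θ_c = n₂/n₁.
θ_c = arcsin(0.8954) = 63.55°.

θ_c ≈ 63.55°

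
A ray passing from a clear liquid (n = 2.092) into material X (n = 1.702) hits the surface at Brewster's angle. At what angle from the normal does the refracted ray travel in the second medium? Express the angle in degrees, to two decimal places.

θ_t ≈ 50.87°

θ_B = arctan(n₂/n₁) = arctan(1.702/2.092) = 39.13°.
Since θ_B + θ_t = 90° at Brewster incidence, θ_t = 90° − 39.13° = 50.87°.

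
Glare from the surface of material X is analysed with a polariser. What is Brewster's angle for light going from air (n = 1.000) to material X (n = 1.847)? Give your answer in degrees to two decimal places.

At Brewster's angle the reflected and refracted rays are perpendicular, which with Snell's law gives tan θ_B = n₂/n₁.
Here n₂/n₁ = 1.847/1.000 = 1.8470, and Brewster's law gives tan θ_B = n₂/n₁.
So θ_B = arctan 1.8470 = 61.57°.

θ_B ≈ 61.57°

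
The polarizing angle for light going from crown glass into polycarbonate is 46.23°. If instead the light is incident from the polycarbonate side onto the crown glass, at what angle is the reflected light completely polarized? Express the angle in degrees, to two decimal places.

θ_B' ≈ 43.77°

tan θ_B' = n₁/n₂ = 1/tan θ_B, so θ_B' = 90° − θ_B.
θ_B' = 90° − 46.23° = 43.77°.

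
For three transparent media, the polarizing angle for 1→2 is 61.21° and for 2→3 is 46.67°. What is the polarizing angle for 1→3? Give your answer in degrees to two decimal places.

Each Brewster angle gives a ratio: n₂/n₁ = tan 61.21° = 1.8197, n₃/n₂ = tan 46.67° = 1.0601.
n₃/n₁ = 1.9290. Then tan θ_B(1→3) = n₃/n₁, so θ_B(1→3) = arctan(1.9290) = 62.60°.

θ_B ≈ 62.60°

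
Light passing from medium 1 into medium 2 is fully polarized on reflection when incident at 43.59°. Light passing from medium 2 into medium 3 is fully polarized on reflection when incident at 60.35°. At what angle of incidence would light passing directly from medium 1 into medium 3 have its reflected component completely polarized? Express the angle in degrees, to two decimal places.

θ_B ≈ 59.12°

Each Brewster angle gives a ratio: n₂/n₁ = tan 43.59° = 0.9520, n₃/n₂ = tan 60.35° = 1.7567.
Multiplying, n₃/n₁ = 0.9520 × 1.7567 = 1.6723, and θ_B(1→3) = arctan 1.6723 = 59.12°.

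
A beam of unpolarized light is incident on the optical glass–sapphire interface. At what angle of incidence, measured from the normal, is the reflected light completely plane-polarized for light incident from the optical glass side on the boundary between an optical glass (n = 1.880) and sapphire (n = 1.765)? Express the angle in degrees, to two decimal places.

The reflected p-component vanishes when tan θ_B = n₂/n₁.
tan θ_B = n₂/n₁ = 1.765/1.880 = 0.9388.
So θ_B = arctan 0.9388 = 43.19°.

θ_B ≈ 43.19°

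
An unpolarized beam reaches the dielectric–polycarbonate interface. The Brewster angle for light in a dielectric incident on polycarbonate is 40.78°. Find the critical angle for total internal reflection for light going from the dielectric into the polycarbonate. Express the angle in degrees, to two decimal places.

θ_c ≈ 59.61°

tan θ_B = n₂/n₁ = tan 40.78° = 0.8626.
Total internal reflection: sin θ_c = n₂/n₁ = 0.8626.
θ_c = arcsin(0.8626) = 59.61°.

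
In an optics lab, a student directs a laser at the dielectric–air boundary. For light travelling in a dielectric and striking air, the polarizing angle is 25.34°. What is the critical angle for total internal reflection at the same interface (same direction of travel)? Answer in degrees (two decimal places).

θ_c ≈ 28.27°

tan θ_B = n₂/n₁ = tan 25.34° = 0.4736.
Total internal reflection: sin θ_c = n₂/n₁ = 0.4736.
θ_c = arcsin(0.4736) = 28.27°.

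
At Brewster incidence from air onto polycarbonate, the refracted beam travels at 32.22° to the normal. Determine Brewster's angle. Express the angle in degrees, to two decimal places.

θ_B ≈ 57.78°

Since the reflected and refracted rays are at right angles at the polarizing angle, θ_B + θ_t = 90°.
θ_B = 90° − 32.22° = 57.78°.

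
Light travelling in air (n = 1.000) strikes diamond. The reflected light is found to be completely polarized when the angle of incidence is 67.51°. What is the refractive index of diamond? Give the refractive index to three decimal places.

Full polarization of the reflected beam means tan θ_B = n₂/n₁, where n₁ is the incident medium (air).
n₂ = n₁ tan θ_B = 1.000 × tan 67.51° = 2.415.

n ≈ 2.415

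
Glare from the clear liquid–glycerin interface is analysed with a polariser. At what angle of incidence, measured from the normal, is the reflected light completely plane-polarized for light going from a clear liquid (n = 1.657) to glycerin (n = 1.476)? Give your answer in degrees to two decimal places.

The reflected p-component vanishes when tan θ_B = n₂/n₁.
Brewster's condition: tan θ_B = n₂/n₁ = 1.476/1.657 = 0.8908.
θ_B = arctan(0.8908) = 41.69°.

θ_B ≈ 41.69°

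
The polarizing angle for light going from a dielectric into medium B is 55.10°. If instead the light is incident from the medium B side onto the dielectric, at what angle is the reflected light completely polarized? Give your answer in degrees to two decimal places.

tan θ_B' = n₁/n₂ = 1/tan θ_B, so θ_B' = 90° − θ_B.
θ_B' = 90° − 55.10° = 34.90°.

θ_B' ≈ 34.90°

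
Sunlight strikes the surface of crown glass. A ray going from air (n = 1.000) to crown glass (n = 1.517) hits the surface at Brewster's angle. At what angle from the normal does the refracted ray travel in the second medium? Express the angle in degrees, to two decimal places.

θ_t ≈ 33.39°

θ_B = arctan(n₂/n₁) = arctan(1.517/1.000) = 56.61°.
At Brewster's angle the reflected and refracted rays are perpendicular, so θ_t = 90° − θ_B = 90° − 56.61° = 33.39°.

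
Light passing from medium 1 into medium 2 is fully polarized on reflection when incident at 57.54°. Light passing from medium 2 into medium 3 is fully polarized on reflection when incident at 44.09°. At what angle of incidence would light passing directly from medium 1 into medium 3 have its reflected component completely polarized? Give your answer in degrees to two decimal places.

θ_B ≈ 56.71°

n₂/n₁ = tan 57.54° = 1.5721 and n₃/n₂ = tan 44.09° = 0.9687.
n₃/n₁ = 1.5229. Then tan θ_B(1→3) = n₃/n₁, so θ_B(1→3) = arctan(1.5229) = 56.71°.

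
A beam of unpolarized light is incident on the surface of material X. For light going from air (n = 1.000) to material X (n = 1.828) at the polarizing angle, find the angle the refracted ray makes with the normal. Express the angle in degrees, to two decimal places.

θ_t ≈ 28.68°

tan θ_B = n₂/n₁ = 1.828/1.000 = 1.8280, so θ_B = 61.32°.
The refracted ray is perpendicular to the reflected ray, so θ_t = 90° − θ_B = 28.68°.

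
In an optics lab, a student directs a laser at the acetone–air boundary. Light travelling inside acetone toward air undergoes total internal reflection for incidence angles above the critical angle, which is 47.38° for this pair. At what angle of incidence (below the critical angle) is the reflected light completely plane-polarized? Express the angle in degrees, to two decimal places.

sin θ_c = n₂/n₁, so n₂/n₁ = sin 47.38° = 0.7359.
Brewster: tan θ_B = n₂/n₁ = 0.7359.
θ_B = arctan(0.7359) = 36.35°.

θ_B ≈ 36.35°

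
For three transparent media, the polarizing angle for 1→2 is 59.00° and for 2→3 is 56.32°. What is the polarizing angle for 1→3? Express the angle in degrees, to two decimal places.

n₂/n₁ = tan 59.00° = 1.6643 and n₃/n₂ = tan 56.32° = 1.5006.
n₃/n₁ = 2.4974. Then tan θ_B(1→3) = n₃/n₁, so θ_B(1→3) = arctan(2.4974) = 68.18°.

θ_B ≈ 68.18°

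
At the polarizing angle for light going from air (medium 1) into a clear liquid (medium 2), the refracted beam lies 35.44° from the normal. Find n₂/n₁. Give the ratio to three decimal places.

n₂/n₁ ≈ 1.405

θ_B + θ_t = 90°, so θ_B = 90° − 35.44° = 54.56°.
tan θ_B = n₂/n₁, so n₂/n₁ = tan 54.56° = 1.405.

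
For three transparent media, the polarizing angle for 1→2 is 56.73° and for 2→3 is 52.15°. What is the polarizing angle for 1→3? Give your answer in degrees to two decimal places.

tan θ_B(1→2) = n₂/n₁ = tan 56.73° = 1.5241.
tan θ_B(2→3) = n₃/n₂ = tan 52.15° = 1.2869.
n₃/n₁ = 1.9613. Then tan θ_B(1→3) = n₃/n₁, so θ_B(1→3) = arctan(1.9613) = 62.98°.

θ_B ≈ 62.98°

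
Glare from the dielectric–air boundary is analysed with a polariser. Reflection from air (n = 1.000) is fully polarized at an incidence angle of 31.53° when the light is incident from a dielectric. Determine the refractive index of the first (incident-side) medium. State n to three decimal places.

Full polarization of the reflected beam means tan θ_B = n₂/n₁, where n₁ is the incident medium (a dielectric).
n₁ = n₂ / tan θ_B = 1.000 / tan 31.53° = 1.630.

n ≈ 1.630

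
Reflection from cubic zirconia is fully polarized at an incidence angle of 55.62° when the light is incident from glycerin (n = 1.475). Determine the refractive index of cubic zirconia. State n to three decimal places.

Full polarization of the reflected beam means tan θ_B = n₂/n₁, where n₁ is the incident medium (glycerin).
n₂ = n₁ tan θ_B = 1.475 × tan 55.62° = 2.156.

n ≈ 2.156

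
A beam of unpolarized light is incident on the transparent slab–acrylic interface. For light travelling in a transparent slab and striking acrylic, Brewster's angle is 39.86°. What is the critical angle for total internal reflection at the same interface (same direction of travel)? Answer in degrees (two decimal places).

θ_c ≈ 56.61°

tan θ_B = n₂/n₁ = tan 39.86° = 0.8349.
Total internal reflection: sin θ_c = n₂/n₁ = 0.8349.
θ_c = arcsin(0.8349) = 56.61°.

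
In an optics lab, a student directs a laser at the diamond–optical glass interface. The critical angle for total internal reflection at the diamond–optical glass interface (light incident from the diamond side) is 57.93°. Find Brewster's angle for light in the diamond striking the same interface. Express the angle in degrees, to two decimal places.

sin θ_c = n₂/n₁, so n₂/n₁ = sin 57.93° = 0.8474.
Brewster: tan θ_B = n₂/n₁ = 0.8474.
θ_B = arctan(0.8474) = 40.28°.

θ_B ≈ 40.28°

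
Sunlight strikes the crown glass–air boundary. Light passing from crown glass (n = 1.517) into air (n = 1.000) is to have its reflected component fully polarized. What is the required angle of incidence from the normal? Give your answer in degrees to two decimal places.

θ_B ≈ 33.39°

At Brewster's angle the reflected and refracted rays are perpendicular, which with Snell's law gives tan θ_B = n₂/n₁.
Brewster's condition: tan θ_B = n₂/n₁ = 1.000/1.517 = 0.6592.
So θ_B = arctan 0.6592 = 33.39°.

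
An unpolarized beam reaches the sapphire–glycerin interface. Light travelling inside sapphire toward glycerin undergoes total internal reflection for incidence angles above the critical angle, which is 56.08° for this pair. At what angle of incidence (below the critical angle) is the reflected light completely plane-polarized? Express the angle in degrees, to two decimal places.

n₂/n₁ = sin θ_c = sin 56.08° = 0.8298.
tan θ_B equals the same ratio, so θ_B = arctan(0.8298) = 39.69°.

θ_B ≈ 39.69°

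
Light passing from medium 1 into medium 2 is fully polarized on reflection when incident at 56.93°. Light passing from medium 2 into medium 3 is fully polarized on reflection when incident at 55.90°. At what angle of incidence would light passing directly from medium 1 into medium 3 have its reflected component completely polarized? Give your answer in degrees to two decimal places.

θ_B ≈ 66.21°

n₂/n₁ = tan 56.93° = 1.5358 and n₃/n₂ = tan 55.90° = 1.4770.
Multiplying, n₃/n₁ = 1.5358 × 1.4770 = 2.2683, and θ_B(1→3) = arctan 2.2683 = 66.21°.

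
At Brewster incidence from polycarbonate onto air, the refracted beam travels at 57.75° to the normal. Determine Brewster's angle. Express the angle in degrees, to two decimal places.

θ_B ≈ 32.25°

Since the reflected and refracted rays are at right angles at the polarizing angle, θ_B + θ_t = 90°.
So θ_B = 90° − θ_t = 90° − 57.75° = 32.25°.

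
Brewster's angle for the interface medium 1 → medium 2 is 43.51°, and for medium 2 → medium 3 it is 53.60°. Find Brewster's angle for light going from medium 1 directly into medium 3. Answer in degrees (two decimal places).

n₂/n₁ = tan 43.51° = 0.9493 and n₃/n₂ = tan 53.60° = 1.3564.
Multiplying, n₃/n₁ = 0.9493 × 1.3564 = 1.2876, and θ_B(1→3) = arctan 1.2876 = 52.17°.

θ_B ≈ 52.17°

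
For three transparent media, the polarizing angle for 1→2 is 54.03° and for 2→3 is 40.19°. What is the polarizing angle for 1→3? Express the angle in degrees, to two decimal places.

n₂/n₁ = tan 54.03° = 1.3779 and n₃/n₂ = tan 40.19° = 0.8448.
n₃/n₁ = 1.1640. Then tan θ_B(1→3) = n₃/n₁, so θ_B(1→3) = arctan(1.1640) = 49.33°.

θ_B ≈ 49.33°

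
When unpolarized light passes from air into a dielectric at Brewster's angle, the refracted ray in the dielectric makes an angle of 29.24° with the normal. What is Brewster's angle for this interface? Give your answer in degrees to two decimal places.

θ_B ≈ 60.76°

Since the reflected and refracted rays are at right angles at the polarizing angle, θ_B + θ_t = 90°.
So θ_B = 90° − θ_t = 90° − 29.24° = 60.76°.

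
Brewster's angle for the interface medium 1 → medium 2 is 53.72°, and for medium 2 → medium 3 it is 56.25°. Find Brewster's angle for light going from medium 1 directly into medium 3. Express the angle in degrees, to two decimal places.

θ_B ≈ 63.87°

n₂/n₁ = tan 53.72° = 1.3623 and n₃/n₂ = tan 56.25° = 1.4966.
n₃/n₁ = 2.0389. Then tan θ_B(1→3) = n₃/n₁, so θ_B(1→3) = arctan(2.0389) = 63.87°.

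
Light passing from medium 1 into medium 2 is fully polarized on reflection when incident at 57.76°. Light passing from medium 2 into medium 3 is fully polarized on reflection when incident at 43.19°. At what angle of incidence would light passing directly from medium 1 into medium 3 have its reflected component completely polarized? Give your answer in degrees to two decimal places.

Each Brewster angle gives a ratio: n₂/n₁ = tan 57.76° = 1.5855, n₃/n₂ = tan 43.19° = 0.9387.
So n₃/n₁ = (n₂/n₁)(n₃/n₂) = 1.5855 × 0.9387 = 1.4884.
θ_B(1→3) = arctan(1.4884) = 56.10°.

θ_B ≈ 56.10°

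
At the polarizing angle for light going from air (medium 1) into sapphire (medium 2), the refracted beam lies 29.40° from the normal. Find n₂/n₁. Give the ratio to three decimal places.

At Brewster incidence θ_B = 90° − θ_t = 90° − 29.40° = 60.60°.
Then n₂/n₁ = tan θ_B = tan 60.60° = 1.775.

n₂/n₁ ≈ 1.775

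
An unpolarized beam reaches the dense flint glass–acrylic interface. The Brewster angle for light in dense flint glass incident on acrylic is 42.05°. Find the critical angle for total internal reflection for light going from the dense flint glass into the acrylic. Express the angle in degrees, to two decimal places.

θ_c ≈ 64.42°

From Brewster, n₂/n₁ = tan θ_B = tan 42.05° = 0.9020.
Then sin θ_c = n₂/n₁ = 0.9020, so θ_c = arcsin 0.9020 = 64.42°.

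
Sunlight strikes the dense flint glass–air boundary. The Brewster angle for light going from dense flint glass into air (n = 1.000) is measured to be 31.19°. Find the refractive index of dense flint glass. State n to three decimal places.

Full polarization of the reflected beam means tan θ_B = n₂/n₁, where n₁ is the incident medium (dense flint glass).
n₁ = n₂ / tan θ_B = 1.000 / tan 31.19° = 1.652.

n ≈ 1.652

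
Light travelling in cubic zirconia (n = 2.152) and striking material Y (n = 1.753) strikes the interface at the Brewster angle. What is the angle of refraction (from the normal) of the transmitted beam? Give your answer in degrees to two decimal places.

tan θ_B = n₂/n₁ = 1.753/2.152 = 0.8146, so θ_B = 39.17°.
At Brewster's angle the reflected and refracted rays are perpendicular, so θ_t = 90° − θ_B = 90° − 39.17° = 50.83°.

θ_t ≈ 50.83°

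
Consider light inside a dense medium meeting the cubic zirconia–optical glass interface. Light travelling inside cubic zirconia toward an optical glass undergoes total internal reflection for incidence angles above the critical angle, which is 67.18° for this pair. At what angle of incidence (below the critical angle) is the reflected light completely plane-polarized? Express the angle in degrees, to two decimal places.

θ_B ≈ 42.67°

At the critical angle sin θ_c = n₂/n₁, giving n₂/n₁ = sin 67.18° = 0.9217.
Then tan θ_B = n₂/n₁ = 0.9217, so θ_B = arctan 0.9217 = 42.67°.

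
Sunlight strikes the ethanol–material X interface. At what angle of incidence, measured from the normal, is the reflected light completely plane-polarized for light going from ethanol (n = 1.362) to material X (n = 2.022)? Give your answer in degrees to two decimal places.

θ_B ≈ 56.04°

Brewster's condition: tan θ_B = n₂/n₁ = 2.022/1.362 = 1.4846.
So θ_B = arctan 1.4846 = 56.04°.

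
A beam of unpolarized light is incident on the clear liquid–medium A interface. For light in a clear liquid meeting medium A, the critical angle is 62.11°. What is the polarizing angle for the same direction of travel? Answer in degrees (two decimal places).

sin θ_c = n₂/n₁, so n₂/n₁ = sin 62.11° = 0.8838.
Brewster: tan θ_B = n₂/n₁ = 0.8838.
θ_B = arctan(0.8838) = 41.47°.

θ_B ≈ 41.47°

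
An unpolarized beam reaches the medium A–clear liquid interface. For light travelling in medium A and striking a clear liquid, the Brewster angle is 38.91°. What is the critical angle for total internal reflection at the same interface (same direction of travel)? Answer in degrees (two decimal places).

θ_c ≈ 53.82°

From Brewster, n₂/n₁ = tan θ_B = tan 38.91° = 0.8072.
Then sin θ_c = n₂/n₁ = 0.8072, so θ_c = arcsin 0.8072 = 53.82°.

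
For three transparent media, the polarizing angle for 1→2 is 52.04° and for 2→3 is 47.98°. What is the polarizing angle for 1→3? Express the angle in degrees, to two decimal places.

θ_B ≈ 54.89°

Each Brewster angle gives a ratio: n₂/n₁ = tan 52.04° = 1.2818, n₃/n₂ = tan 47.98° = 1.1098.
Multiplying, n₃/n₁ = 1.2818 × 1.1098 = 1.4226, and θ_B(1→3) = arctan 1.4226 = 54.89°.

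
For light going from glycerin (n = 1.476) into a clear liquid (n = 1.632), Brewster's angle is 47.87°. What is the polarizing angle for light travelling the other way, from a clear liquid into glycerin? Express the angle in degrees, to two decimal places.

The two Brewster angles are complementary: θ_B' = 90° − θ_B = 90° − 47.87° = 42.13°.

θ_B' ≈ 42.13°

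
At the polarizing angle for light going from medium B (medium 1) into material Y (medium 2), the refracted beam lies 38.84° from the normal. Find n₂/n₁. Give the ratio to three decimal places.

θ_B + θ_t = 90°, so θ_B = 90° − 38.84° = 51.16°.
tan θ_B = n₂/n₁, so n₂/n₁ = tan 51.16° = 1.242.

n₂/n₁ ≈ 1.242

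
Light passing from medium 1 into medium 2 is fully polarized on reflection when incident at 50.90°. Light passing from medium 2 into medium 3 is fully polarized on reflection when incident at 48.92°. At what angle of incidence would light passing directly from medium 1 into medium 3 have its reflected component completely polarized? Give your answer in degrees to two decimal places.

tan θ_B(1→2) = n₂/n₁ = tan 50.90° = 1.2305.
tan θ_B(2→3) = n₃/n₂ = tan 48.92° = 1.1471.
Multiplying, n₃/n₁ = 1.2305 × 1.1471 = 1.4115, and θ_B(1→3) = arctan 1.4115 = 54.68°.

θ_B ≈ 54.68°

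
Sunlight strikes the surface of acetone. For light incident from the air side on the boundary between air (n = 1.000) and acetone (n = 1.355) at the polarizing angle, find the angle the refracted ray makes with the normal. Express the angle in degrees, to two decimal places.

θ_t ≈ 36.43°

θ_B = arctan(n₂/n₁) = arctan(1.355/1.000) = 53.57°.
Since θ_B + θ_t = 90° at Brewster incidence, θ_t = 90° − 53.57° = 36.43°.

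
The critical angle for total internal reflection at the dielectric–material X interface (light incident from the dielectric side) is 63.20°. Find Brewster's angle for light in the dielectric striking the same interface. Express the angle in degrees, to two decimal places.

sin θ_c = n₂/n₁, so n₂/n₁ = sin 63.20° = 0.8926.
Brewster: tan θ_B = n₂/n₁ = 0.8926.
θ_B = arctan(0.8926) = 41.75°.

θ_B ≈ 41.75°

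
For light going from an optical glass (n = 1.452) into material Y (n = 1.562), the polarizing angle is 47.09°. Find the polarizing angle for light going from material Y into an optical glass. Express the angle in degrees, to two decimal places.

The two Brewster angles are complementary: θ_B' = 90° − θ_B = 90° − 47.09° = 42.91°.

θ_B' ≈ 42.91°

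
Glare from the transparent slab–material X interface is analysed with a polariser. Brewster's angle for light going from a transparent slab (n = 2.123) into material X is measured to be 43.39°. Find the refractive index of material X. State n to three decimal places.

Full polarization of the reflected beam means tan θ_B = n₂/n₁, where n₁ is the incident medium (a transparent slab).
n₂ = n₁ tan θ_B = 2.123 × tan 43.39° = 2.007.

n ≈ 2.007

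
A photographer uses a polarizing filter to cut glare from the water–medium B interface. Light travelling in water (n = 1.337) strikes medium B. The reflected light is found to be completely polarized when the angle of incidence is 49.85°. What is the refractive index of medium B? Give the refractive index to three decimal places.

n ≈ 1.585

Full polarization of the reflected beam means tan θ_B = n₂/n₁, where n₁ is the incident medium (water).
n₂ = n₁ tan θ_B = 1.337 × tan 49.85° = 1.585.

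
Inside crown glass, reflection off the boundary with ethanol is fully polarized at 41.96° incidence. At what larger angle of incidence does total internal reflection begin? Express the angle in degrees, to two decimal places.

From Brewster, n₂/n₁ = tan θ_B = tan 41.96° = 0.8991.
Then sin θ_c = n₂/n₁ = 0.8991, so θ_c = arcsin 0.8991 = 64.05°.

θ_c ≈ 64.05°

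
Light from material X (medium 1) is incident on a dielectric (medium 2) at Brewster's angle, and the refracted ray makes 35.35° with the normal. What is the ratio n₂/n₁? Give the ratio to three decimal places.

θ_B + θ_t = 90°, so θ_B = 90° − 35.35° = 54.65°.
tan θ_B = n₂/n₁, so n₂/n₁ = tan 54.65° = 1.410.

n₂/n₁ ≈ 1.410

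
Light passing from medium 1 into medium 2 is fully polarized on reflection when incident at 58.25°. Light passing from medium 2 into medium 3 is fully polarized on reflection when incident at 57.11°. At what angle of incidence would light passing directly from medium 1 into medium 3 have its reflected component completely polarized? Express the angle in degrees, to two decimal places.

θ_B ≈ 68.19°

Each Brewster angle gives a ratio: n₂/n₁ = tan 58.25° = 1.6160, n₃/n₂ = tan 57.11° = 1.5464.
So n₃/n₁ = (n₂/n₁)(n₃/n₂) = 1.6160 × 1.5464 = 2.4989.
θ_B(1→3) = arctan(2.4989) = 68.19°.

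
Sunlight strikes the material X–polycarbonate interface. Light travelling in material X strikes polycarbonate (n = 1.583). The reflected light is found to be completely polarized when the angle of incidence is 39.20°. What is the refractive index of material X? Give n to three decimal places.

n ≈ 1.941

Full polarization of the reflected beam means tan θ_B = n₂/n₁, where n₁ is the incident medium (material X).
n₁ = n₂ / tan θ_B = 1.583 / tan 39.20° = 1.941.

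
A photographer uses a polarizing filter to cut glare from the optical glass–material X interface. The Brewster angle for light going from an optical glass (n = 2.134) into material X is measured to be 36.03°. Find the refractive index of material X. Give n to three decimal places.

Brewster's law: tan θ_B = n₂/n₁ (light incident in an optical glass, refracted into material X).
n₂ = n₁ tan θ_B = 2.134 × tan 36.03° = 1.552.

n ≈ 1.552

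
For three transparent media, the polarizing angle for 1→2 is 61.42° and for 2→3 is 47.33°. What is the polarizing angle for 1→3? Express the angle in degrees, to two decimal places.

θ_B ≈ 63.34°

Each Brewster angle gives a ratio: n₂/n₁ = tan 61.42° = 1.8357, n₃/n₂ = tan 47.33° = 1.0848.
n₃/n₁ = 1.9914. Then tan θ_B(1→3) = n₃/n₁, so θ_B(1→3) = arctan(1.9914) = 63.34°.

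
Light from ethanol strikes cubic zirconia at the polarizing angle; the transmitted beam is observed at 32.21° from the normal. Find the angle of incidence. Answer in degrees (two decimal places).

Brewster's condition makes the reflected and refracted beams perpendicular: θ_B + θ_t = 90°.
So θ_B = 90° − θ_t = 90° − 32.21° = 57.79°.

θ_B ≈ 57.79°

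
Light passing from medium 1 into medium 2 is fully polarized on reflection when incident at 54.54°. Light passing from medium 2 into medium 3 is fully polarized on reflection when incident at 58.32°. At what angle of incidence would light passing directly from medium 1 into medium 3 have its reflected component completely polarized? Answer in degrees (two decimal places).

n₂/n₁ = tan 54.54° = 1.4040 and n₃/n₂ = tan 58.32° = 1.6204.
So n₃/n₁ = (n₂/n₁)(n₃/n₂) = 1.4040 × 1.6204 = 2.2751.
θ_B(1→3) = arctan(2.2751) = 66.27°.

θ_B ≈ 66.27°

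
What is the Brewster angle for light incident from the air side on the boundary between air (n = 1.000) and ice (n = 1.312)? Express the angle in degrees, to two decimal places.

θ_B ≈ 52.69°

Brewster's condition: tan θ_B = n₂/n₁ = 1.312/1.000 = 1.3120. Taking the arctangent, θ_B = 52.69°.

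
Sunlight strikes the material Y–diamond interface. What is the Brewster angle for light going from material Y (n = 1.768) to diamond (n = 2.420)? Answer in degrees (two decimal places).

θ_B ≈ 53.85°

At Brewster's angle the reflected and refracted rays are perpendicular, which with Snell's law gives tan θ_B = n₂/n₁.
tan θ_B = n₂/n₁ = 2.420/1.768 = 1.3688.
θ_B = arctan(1.3688) = 53.85°.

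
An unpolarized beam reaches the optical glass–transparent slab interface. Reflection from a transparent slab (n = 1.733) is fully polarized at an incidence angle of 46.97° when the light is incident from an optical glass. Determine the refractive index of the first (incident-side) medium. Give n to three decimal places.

At Brewster's angle, tan θ_B = n₂/n₁ with n₁ on the incident side (an optical glass) and n₂ on the transmitted side (a transparent slab).
n₁ = n₂ / tan θ_B = 1.733 / tan 46.97° = 1.618.

n ≈ 1.618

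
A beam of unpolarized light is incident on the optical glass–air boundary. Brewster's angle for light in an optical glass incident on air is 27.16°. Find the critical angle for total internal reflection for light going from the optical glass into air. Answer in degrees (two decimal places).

tan θ_B = n₂/n₁ = tan 27.16° = 0.5130.
Total internal reflection: sin θ_c = n₂/n₁ = 0.5130.
θ_c = arcsin(0.5130) = 30.87°.

θ_c ≈ 30.87°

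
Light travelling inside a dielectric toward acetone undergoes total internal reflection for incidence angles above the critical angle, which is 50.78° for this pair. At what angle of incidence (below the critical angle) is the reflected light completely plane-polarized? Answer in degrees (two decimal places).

At the critical angle sin θ_c = n₂/n₁, giving n₂/n₁ = sin 50.78° = 0.7747.
Then tan θ_B = n₂/n₁ = 0.7747, so θ_B = arctan 0.7747 = 37.77°.

θ_B ≈ 37.77°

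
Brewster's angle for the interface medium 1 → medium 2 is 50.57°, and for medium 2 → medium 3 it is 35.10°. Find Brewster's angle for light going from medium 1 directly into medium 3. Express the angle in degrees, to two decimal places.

tan θ_B(1→2) = n₂/n₁ = tan 50.57° = 1.2161.
tan θ_B(2→3) = n₃/n₂ = tan 35.10° = 0.7028.
Multiplying, n₃/n₁ = 1.2161 × 0.7028 = 0.8547, and θ_B(1→3) = arctan 0.8547 = 40.52°.

θ_B ≈ 40.52°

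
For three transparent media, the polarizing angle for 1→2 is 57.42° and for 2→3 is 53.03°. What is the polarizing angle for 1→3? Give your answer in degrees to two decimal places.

θ_B ≈ 64.31°

tan θ_B(1→2) = n₂/n₁ = tan 57.42° = 1.5649.
tan θ_B(2→3) = n₃/n₂ = tan 53.03° = 1.3285.
So n₃/n₁ = (n₂/n₁)(n₃/n₂) = 1.5649 × 1.3285 = 2.0789.
θ_B(1→3) = arctan(2.0789) = 64.31°.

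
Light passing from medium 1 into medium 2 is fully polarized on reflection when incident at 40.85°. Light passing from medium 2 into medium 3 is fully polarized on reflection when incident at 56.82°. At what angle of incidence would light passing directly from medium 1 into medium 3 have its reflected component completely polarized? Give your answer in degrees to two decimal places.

Each Brewster angle gives a ratio: n₂/n₁ = tan 40.85° = 0.8647, n₃/n₂ = tan 56.82° = 1.5293.
n₃/n₁ = 1.3224. Then tan θ_B(1→3) = n₃/n₁, so θ_B(1→3) = arctan(1.3224) = 52.90°.

θ_B ≈ 52.90°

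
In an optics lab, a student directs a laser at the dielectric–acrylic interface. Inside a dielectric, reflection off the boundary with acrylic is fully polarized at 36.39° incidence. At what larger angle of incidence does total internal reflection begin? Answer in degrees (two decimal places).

tan θ_B = n₂/n₁ = tan 36.39° = 0.7370.
Total internal reflection: sin θ_c = n₂/n₁ = 0.7370.
θ_c = arcsin(0.7370) = 47.48°.

θ_c ≈ 47.48°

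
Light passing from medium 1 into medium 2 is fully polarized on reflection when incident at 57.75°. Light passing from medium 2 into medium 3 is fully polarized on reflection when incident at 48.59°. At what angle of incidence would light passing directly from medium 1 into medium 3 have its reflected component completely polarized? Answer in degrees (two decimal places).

n₂/n₁ = tan 57.75° = 1.5849 and n₃/n₂ = tan 48.59° = 1.1339.
n₃/n₁ = 1.7971. Then tan θ_B(1→3) = n₃/n₁, so θ_B(1→3) = arctan(1.7971) = 60.91°.

θ_B ≈ 60.91°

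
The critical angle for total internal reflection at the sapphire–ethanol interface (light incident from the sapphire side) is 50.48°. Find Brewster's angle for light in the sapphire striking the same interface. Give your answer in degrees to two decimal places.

θ_B ≈ 37.65°

At the critical angle sin θ_c = n₂/n₁, giving n₂/n₁ = sin 50.48° = 0.7714.
Then tan θ_B = n₂/n₁ = 0.7714, so θ_B = arctan 0.7714 = 37.65°.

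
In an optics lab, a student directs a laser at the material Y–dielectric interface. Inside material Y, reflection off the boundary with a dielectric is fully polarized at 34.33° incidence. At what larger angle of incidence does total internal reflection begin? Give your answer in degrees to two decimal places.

tan θ_B = n₂/n₁ = tan 34.33° = 0.6829.
Total internal reflection: sin θ_c = n₂/n₁ = 0.6829.
θ_c = arcsin(0.6829) = 43.07°.

θ_c ≈ 43.07°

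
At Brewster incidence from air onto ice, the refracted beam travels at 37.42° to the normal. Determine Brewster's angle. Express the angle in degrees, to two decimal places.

At Brewster's angle the reflected and refracted rays are perpendicular, so θ_B + θ_t = 90°.
θ_B = 90° − 37.42° = 52.58°.

θ_B ≈ 52.58°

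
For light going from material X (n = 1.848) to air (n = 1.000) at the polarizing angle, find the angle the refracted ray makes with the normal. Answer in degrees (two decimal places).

First find Brewster's angle: tan θ_B = 1.000/1.848 = 0.5411, giving θ_B = 28.42°.
The refracted ray is perpendicular to the reflected ray, so θ_t = 90° − θ_B = 61.58°.

θ_t ≈ 61.58°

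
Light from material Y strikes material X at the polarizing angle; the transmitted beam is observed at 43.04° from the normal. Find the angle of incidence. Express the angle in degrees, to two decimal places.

Since the reflected and refracted rays are at right angles at the polarizing angle, θ_B + θ_t = 90°.
θ_B = 90° − 43.04° = 46.96°.

θ_B ≈ 46.96°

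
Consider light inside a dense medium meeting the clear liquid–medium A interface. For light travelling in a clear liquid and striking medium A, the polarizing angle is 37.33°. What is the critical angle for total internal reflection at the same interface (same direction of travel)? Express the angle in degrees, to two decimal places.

tan θ_B = n₂/n₁ = tan 37.33° = 0.7626.
Total internal reflection: sin θ_c = n₂/n₁ = 0.7626.
θ_c = arcsin(0.7626) = 49.70°.

θ_c ≈ 49.70°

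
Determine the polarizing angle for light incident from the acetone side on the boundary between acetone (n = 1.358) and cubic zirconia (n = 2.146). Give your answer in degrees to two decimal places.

θ_B ≈ 57.67°

At Brewster's angle the reflected and refracted rays are perpendicular, which with Snell's law gives tan θ_B = n₂/n₁.
tan θ_B = n₂/n₁ = 2.146/1.358 = 1.5803. Taking the arctangent, θ_B = 57.67°.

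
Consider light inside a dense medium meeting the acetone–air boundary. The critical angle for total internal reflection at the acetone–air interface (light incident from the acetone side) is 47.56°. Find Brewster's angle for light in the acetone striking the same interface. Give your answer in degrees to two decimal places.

θ_B ≈ 36.43°

sin θ_c = n₂/n₁, so n₂/n₁ = sin 47.56° = 0.7380.
Brewster: tan θ_B = n₂/n₁ = 0.7380.
θ_B = arctan(0.7380) = 36.43°.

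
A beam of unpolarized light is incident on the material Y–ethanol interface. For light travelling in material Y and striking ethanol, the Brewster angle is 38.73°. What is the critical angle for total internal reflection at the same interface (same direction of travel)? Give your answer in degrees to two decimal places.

n₂/n₁ = tan 38.73° = 0.8020; the critical angle satisfies sin θ_c = n₂/n₁.
θ_c = arcsin(0.8020) = 53.32°.

θ_c ≈ 53.32°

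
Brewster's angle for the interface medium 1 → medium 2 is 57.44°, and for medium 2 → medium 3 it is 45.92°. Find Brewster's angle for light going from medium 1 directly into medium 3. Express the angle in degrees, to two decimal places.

θ_B ≈ 58.27°

tan θ_B(1→2) = n₂/n₁ = tan 57.44° = 1.5661.
tan θ_B(2→3) = n₃/n₂ = tan 45.92° = 1.0326.
Multiplying, n₃/n₁ = 1.5661 × 1.0326 = 1.6172, and θ_B(1→3) = arctan 1.6172 = 58.27°.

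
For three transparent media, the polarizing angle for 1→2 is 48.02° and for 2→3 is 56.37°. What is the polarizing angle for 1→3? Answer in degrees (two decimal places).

θ_B ≈ 59.10°

tan θ_B(1→2) = n₂/n₁ = tan 48.02° = 1.1114.
tan θ_B(2→3) = n₃/n₂ = tan 56.37° = 1.5034.
Multiplying, n₃/n₁ = 1.1114 × 1.5034 = 1.6709, and θ_B(1→3) = arctan 1.6709 = 59.10°.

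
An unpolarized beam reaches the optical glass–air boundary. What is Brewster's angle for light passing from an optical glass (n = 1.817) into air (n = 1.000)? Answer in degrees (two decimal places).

θ_B ≈ 28.83°

Here n₂/n₁ = 1.000/1.817 = 0.5504, and Brewster's law gives tan θ_B = n₂/n₁.
θ_B = arctan(0.5504) = 28.83°.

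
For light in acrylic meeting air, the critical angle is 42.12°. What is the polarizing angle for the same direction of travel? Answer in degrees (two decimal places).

θ_B ≈ 33.85°

At the critical angle sin θ_c = n₂/n₁, giving n₂/n₁ = sin 42.12° = 0.6707.
Then tan θ_B = n₂/n₁ = 0.6707, so θ_B = arctan 0.6707 = 33.85°.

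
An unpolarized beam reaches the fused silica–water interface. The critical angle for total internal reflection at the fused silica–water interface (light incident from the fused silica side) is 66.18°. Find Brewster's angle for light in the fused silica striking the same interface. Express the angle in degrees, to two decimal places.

θ_B ≈ 42.45°

n₂/n₁ = sin θ_c = sin 66.18° = 0.9148.
tan θ_B equals the same ratio, so θ_B = arctan(0.9148) = 42.45°.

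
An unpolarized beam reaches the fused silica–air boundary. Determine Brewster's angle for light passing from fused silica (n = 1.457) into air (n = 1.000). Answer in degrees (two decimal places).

The reflected p-component vanishes when tan θ_B = n₂/n₁.
tan θ_B = n₂/n₁ = 1.000/1.457 = 0.6863.
θ_B = arctan(0.6863) = 34.46°.

θ_B ≈ 34.46°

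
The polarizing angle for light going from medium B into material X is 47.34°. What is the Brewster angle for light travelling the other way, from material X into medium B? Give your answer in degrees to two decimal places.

θ_B' ≈ 42.66°

The two Brewster angles are complementary: θ_B' = 90° − θ_B = 90° − 47.34° = 42.66°.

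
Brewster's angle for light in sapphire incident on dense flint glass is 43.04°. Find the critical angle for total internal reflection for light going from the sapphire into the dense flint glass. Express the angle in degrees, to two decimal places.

From Brewster, n₂/n₁ = tan θ_B = tan 43.04° = 0.9338.
Then sin θ_c = n₂/n₁ = 0.9338, so θ_c = arcsin 0.9338 = 69.04°.

θ_c ≈ 69.04°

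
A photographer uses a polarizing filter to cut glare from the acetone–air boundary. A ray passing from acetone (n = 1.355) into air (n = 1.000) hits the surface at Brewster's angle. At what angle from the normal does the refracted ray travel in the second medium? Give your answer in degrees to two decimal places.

θ_t ≈ 53.57°

First find Brewster's angle: tan θ_B = 1.000/1.355 = 0.7380, giving θ_B = 36.43°.
The refracted ray is perpendicular to the reflected ray, so θ_t = 90° − θ_B = 53.57°.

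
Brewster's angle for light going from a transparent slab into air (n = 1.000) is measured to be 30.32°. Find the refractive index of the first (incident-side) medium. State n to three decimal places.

At Brewster's angle, tan θ_B = n₂/n₁ with n₁ on the incident side (a transparent slab) and n₂ on the transmitted side (air).
n₁ = n₂ / tan θ_B = 1.000 / tan 30.32° = 1.710.

n ≈ 1.710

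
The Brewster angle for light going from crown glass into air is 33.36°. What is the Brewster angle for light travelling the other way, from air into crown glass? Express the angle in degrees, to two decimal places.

tan θ_B' = n₁/n₂ = 1/tan θ_B, so θ_B' = 90° − θ_B.
θ_B' = 90° − 33.36° = 56.64°.

θ_B' ≈ 56.64°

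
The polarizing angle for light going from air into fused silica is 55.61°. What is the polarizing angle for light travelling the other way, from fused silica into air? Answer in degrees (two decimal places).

θ_B' ≈ 34.39°

Reversing the direction swaps n₁ and n₂, so tan θ_B' = 1/tan θ_B and θ_B' = 90° − θ_B.
Hence θ_B' = 90° − 55.61° = 34.39°.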